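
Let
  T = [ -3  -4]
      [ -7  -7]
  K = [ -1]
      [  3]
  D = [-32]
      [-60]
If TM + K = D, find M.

TM = D − K = [[-31], [-63]].
Left-multiplying both sides by T⁻¹ gives M = T⁻¹(D − K).
T has determinant -7; T⁻¹ = [[1, -4/7], [-1, 3/7]].
M = T⁻¹(D − K) = [[5], [4]].

M = [[5], [4]]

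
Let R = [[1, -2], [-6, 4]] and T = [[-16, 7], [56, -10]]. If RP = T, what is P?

P = [[-6, -1], [5, -4]]

R is on the left of P, so left-multiply by R⁻¹: P = R⁻¹T.
det R = -8, so R⁻¹ = [[-1/2, -1/4], [-3/4, -1/8]].
P = R⁻¹T = [[-1/2, -1/4], [-3/4, -1/8]] · [[-16, 7], [56, -10]] = [[-6, -1], [5, -4]].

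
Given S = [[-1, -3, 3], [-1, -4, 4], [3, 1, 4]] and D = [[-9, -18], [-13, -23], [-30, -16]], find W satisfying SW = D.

W = [[-3, 3], [-1, -1], [-5, -6]]

Since S multiplies W on the left, W = S⁻¹D.
S has determinant 5; S⁻¹ = [[-4, 3, 0], [16/5, -13/5, 1/5], [11/5, -8/5, 1/5]].
W = S⁻¹D = [[-4, 3, 0], [16/5, -13/5, 1/5], [11/5, -8/5, 1/5]] · [[-9, -18], [-13, -23], [-30, -16]] = [[-3, 3], [-1, -1], [-5, -6]].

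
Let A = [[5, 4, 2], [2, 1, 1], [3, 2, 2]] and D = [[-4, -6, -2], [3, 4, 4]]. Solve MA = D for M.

M = [[-2, 6, -2], [0, -6, 5]]

A is on the right of M, so right-multiply by A⁻¹: M = DA⁻¹.
det A = -2; the adjugate gives A⁻¹ = [[0, 2, -1], [1/2, -2, 1/2], [-1/2, -1, 3/2]].
M = DA⁻¹ = [[-4, -6, -2], [3, 4, 4]] · [[0, 2, -1], [1/2, -2, 1/2], [-1/2, -1, 3/2]] = [[-2, 6, -2], [0, -6, 5]].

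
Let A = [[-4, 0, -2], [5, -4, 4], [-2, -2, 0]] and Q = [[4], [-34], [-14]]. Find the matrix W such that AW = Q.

W = [[2], [5], [-6]]

Since A multiplies W on the left, W = A⁻¹Q.
A has determinant 4; A⁻¹ = [[2, 1, -2], [-2, -1, 3/2], [-9/2, -2, 4]].
W = A⁻¹Q = [[2, 1, -2], [-2, -1, 3/2], [-9/2, -2, 4]] · [[4], [-34], [-14]] = [[2], [5], [-6]].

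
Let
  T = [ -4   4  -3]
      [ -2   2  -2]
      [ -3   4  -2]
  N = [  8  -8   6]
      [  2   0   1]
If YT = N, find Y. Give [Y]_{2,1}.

Right-multiplying both sides by T⁻¹ gives Y = NT⁻¹.
det T = -2; the adjugate gives T⁻¹ = [[-2, 2, 1], [-1, 1/2, 1], [1, -2, 0]].
Y = NT⁻¹ = [[8, -8, 6], [2, 0, 1]] · [[-2, 2, 1], [-1, 1/2, 1], [1, -2, 0]] = [[-2, 0, 0], [-3, 2, 2]].

-3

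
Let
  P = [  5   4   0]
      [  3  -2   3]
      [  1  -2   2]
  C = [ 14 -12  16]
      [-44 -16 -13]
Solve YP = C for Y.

Since P sits to the right of Y, Y = CP⁻¹.
det P = -2, so P⁻¹ = [[-1, 4, -6], [3/2, -5, 15/2], [2, -7, 11]].
Y = CP⁻¹ = [[14, -12, 16], [-44, -16, -13]] · [[-1, 4, -6], [3/2, -5, 15/2], [2, -7, 11]] = [[0, 4, 2], [-6, -5, 1]].

Y = [[0, 4, 2], [-6, -5, 1]]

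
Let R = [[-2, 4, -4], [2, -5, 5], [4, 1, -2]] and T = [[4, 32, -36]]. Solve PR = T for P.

R is on the right of P, so right-multiply by R⁻¹: P = TR⁻¹.
det R = -2, so R⁻¹ = [[-5/2, -2, 0], [-12, -10, -1], [-11, -9, -1]].
P = TR⁻¹ = [[4, 32, -36]] · [[-5/2, -2, 0], [-12, -10, -1], [-11, -9, -1]] = [[2, -4, 4]].

P = [[2, -4, 4]]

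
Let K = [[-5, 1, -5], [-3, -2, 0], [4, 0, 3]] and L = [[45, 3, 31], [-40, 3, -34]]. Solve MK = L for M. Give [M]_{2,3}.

-3

K is on the right of M, so right-multiply by K⁻¹: M = LK⁻¹.
det K = -1, so K⁻¹ = [[6, 3, 10], [-9, -5, -15], [-8, -4, -13]].
M = LK⁻¹ = [[45, 3, 31], [-40, 3, -34]] · [[6, 3, 10], [-9, -5, -15], [-8, -4, -13]] = [[-5, -4, 2], [5, 1, -3]].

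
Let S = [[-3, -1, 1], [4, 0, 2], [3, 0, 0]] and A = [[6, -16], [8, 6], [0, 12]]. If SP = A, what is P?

P = [[0, 4], [-2, -1], [4, -5]]

Since S multiplies P on the left, P = S⁻¹A.
det S = -6, so S⁻¹ = [[0, 0, 1/3], [-1, 1/2, -5/3], [0, 1/2, -2/3]].
P = S⁻¹A = [[0, 0, 1/3], [-1, 1/2, -5/3], [0, 1/2, -2/3]] · [[6, -16], [8, 6], [0, 12]] = [[0, 4], [-2, -1], [4, -5]].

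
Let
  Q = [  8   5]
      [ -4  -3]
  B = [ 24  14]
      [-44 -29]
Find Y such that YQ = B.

Y = [[4, 2], [-4, 3]]

Q is on the right of Y, so right-multiply by Q⁻¹: Y = BQ⁻¹.
det Q = -4; the adjugate gives Q⁻¹ = [[3/4, 5/4], [-1, -2]].
Y = BQ⁻¹ = [[24, 14], [-44, -29]] · [[3/4, 5/4], [-1, -2]] = [[4, 2], [-4, 3]].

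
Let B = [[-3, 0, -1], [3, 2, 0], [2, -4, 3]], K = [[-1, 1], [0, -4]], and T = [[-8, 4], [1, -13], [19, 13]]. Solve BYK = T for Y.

Isolating Y: multiply by B⁻¹ from the left and K⁻¹ from the right, so Y = B⁻¹TK⁻¹.
det B = -2, so B⁻¹ = [[-3, -2, -1], [9/2, 7/2, 3/2], [8, 6, 3]].
K has determinant 4; K⁻¹ = [[-1, -1/4], [0, -1/4]].
B⁻¹T = [[3, 1], [-4, -8], [-1, -7]].
Y = (B⁻¹T)K⁻¹ = [[-3, -1], [4, 3], [1, 2]].

Y = [[-3, -1], [4, 3], [1, 2]]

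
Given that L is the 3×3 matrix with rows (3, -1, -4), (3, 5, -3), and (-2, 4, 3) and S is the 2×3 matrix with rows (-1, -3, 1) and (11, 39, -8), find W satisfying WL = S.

W = [[-1, 0, -1], [-1, 6, 2]]

Since L sits to the right of W, W = SL⁻¹.
det L = -4, so L⁻¹ = [[-27/4, 13/4, -23/4], [3/4, -1/4, 3/4], [-11/2, 5/2, -9/2]].
W = SL⁻¹ = [[-1, -3, 1], [11, 39, -8]] · [[-27/4, 13/4, -23/4], [3/4, -1/4, 3/4], [-11/2, 5/2, -9/2]] = [[-1, 0, -1], [-1, 6, 2]].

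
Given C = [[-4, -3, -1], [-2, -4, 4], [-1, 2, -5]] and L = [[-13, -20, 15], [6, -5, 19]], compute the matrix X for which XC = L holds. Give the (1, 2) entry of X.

Right-multiplying both sides by C⁻¹ gives X = LC⁻¹.
det C = 2, so C⁻¹ = [[6, -17/2, -8], [-7, 19/2, 9], [-4, 11/2, 5]].
X = LC⁻¹ = [[-13, -20, 15], [6, -5, 19]] · [[6, -17/2, -8], [-7, 19/2, 9], [-4, 11/2, 5]] = [[2, 3, -1], [-5, 6, 2]].

3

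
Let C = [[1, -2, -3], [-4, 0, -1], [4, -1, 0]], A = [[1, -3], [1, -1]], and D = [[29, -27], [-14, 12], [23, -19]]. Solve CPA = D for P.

P = [[0, 5], [2, -5], [-1, -5]]

Isolating P: multiply by C⁻¹ from the left and A⁻¹ from the right, so P = C⁻¹DA⁻¹.
det C = -5; the adjugate gives C⁻¹ = [[1/5, -3/5, -2/5], [4/5, -12/5, -13/5], [-4/5, 7/5, 8/5]].
det A = 2; the adjugate gives A⁻¹ = [[-1/2, 3/2], [-1/2, 1/2]].
C⁻¹D = [[5, -5], [-3, -1], [-6, 8]].
P = (C⁻¹D)A⁻¹ = [[0, 5], [2, -5], [-1, -5]].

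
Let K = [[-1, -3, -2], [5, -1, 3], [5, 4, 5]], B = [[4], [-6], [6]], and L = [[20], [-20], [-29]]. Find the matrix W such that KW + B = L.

W = [[-5], [-5], [2]]

KW = L − B = [[16], [-14], [-35]].
K is on the left of W, so left-multiply by K⁻¹: W = K⁻¹(L − B).
det K = -3; the adjugate gives K⁻¹ = [[17/3, -7/3, 11/3], [10/3, -5/3, 7/3], [-25/3, 11/3, -16/3]].
W = K⁻¹(L − B) = [[-5], [-5], [2]].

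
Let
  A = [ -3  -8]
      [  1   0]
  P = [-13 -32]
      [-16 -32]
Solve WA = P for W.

Since A sits to the right of W, W = PA⁻¹.
A has determinant 8; A⁻¹ = [[0, 1], [-1/8, -3/8]].
W = PA⁻¹ = [[-13, -32], [-16, -32]] · [[0, 1], [-1/8, -3/8]] = [[4, -1], [4, -4]].

W = [[4, -1], [4, -4]]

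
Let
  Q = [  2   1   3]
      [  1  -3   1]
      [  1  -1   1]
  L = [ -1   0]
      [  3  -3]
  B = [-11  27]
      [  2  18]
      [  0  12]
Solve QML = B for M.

M = [[-4, 1], [4, 1], [-4, -4]]

Left-multiply by Q⁻¹ and right-multiply by L⁻¹: M = Q⁻¹BL⁻¹.
Q has determinant 2; Q⁻¹ = [[-1, -2, 5], [0, -1/2, 1/2], [1, 3/2, -7/2]].
L has determinant 3; L⁻¹ = [[-1, 0], [-1, -1/3]].
Q⁻¹B = [[7, -3], [-1, -3], [-8, 12]].
M = (Q⁻¹B)L⁻¹ = [[-4, 1], [4, 1], [-4, -4]].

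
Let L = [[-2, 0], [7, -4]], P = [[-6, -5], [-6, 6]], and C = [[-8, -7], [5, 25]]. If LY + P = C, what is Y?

LY = C − P = [[-2, -2], [11, 19]].
L is on the left of Y, so left-multiply by L⁻¹: Y = L⁻¹(C − P).
L has determinant 8; L⁻¹ = [[-1/2, 0], [-7/8, -1/4]].
Y = L⁻¹(C − P) = [[1, 1], [-1, -3]].

Y = [[1, 1], [-1, -3]]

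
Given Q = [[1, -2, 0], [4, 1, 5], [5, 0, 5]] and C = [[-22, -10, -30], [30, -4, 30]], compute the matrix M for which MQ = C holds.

M = [[2, -6, 0], [4, 4, 2]]

Q is on the right of M, so right-multiply by Q⁻¹: M = CQ⁻¹.
det Q = -5, so Q⁻¹ = [[-1, -2, 2], [-1, -1, 1], [1, 2, -9/5]].
M = CQ⁻¹ = [[-22, -10, -30], [30, -4, 30]] · [[-1, -2, 2], [-1, -1, 1], [1, 2, -9/5]] = [[2, -6, 0], [4, 4, 2]].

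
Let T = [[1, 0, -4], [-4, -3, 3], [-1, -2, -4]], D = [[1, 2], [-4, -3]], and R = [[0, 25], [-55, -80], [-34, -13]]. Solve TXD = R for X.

Left-multiply by T⁻¹ and right-multiply by D⁻¹: X = T⁻¹RD⁻¹.
T has determinant -2; T⁻¹ = [[-9, -4, 6], [19/2, 4, -13/2], [-5/2, -1, 3/2]].
det D = 5, so D⁻¹ = [[-3/5, -2/5], [4/5, 1/5]].
T⁻¹R = [[16, 17], [1, 2], [4, -2]].
X = (T⁻¹R)D⁻¹ = [[4, -3], [1, 0], [-4, -2]].

X = [[4, -3], [1, 0], [-4, -2]]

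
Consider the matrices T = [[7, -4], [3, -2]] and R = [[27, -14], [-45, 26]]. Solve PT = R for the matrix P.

Since T sits to the right of P, P = RT⁻¹.
det T = -2; the adjugate gives T⁻¹ = [[1, -2], [3/2, -7/2]].
P = RT⁻¹ = [[27, -14], [-45, 26]] · [[1, -2], [3/2, -7/2]] = [[6, -5], [-6, -1]].

P = [[6, -5], [-6, -1]]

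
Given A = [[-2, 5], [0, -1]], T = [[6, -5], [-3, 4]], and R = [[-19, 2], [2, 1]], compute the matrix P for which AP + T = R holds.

P = [[0, 4], [-5, 3]]

AP = R − T = [[-25, 7], [5, -3]].
Left-multiplying both sides by A⁻¹ gives P = A⁻¹(R − T).
A has determinant 2; A⁻¹ = [[-1/2, -5/2], [0, -1]].
P = A⁻¹(R − T) = [[0, 4], [-5, 3]].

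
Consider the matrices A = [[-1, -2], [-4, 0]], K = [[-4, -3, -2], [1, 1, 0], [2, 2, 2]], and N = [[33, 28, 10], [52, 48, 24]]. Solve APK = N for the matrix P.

Isolating P: multiply by A⁻¹ from the left and K⁻¹ from the right, so P = A⁻¹NK⁻¹.
det A = -8, so A⁻¹ = [[0, -1/4], [-1/2, 1/8]].
det K = -2, so K⁻¹ = [[-1, -1, -1], [1, 2, 1], [0, -1, 1/2]].
A⁻¹N = [[-13, -12, -6], [-10, -8, -2]].
P = (A⁻¹N)K⁻¹ = [[1, -5, -2], [2, -4, 1]].

P = [[1, -5, -2], [2, -4, 1]]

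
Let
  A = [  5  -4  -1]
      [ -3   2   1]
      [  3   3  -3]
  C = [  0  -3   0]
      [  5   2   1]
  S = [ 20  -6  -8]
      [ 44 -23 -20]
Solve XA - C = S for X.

X = [[1, -4, 1], [5, -5, 3]]

XA = S + C = [[20, -9, -8], [49, -21, -19]].
A is on the right of X, so right-multiply by A⁻¹: X = (S + C)A⁻¹.
A has determinant -6; A⁻¹ = [[3/2, 5/2, 1/3], [1, 2, 1/3], [5/2, 9/2, 1/3]].
X = (S + C)A⁻¹ = [[1, -4, 1], [5, -5, 3]].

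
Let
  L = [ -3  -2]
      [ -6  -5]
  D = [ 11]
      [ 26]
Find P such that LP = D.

P = [[-1], [-4]]

Since L multiplies P on the left, P = L⁻¹D.
det L = 3, so L⁻¹ = [[-5/3, 2/3], [2, -1]].
P = L⁻¹D = [[-5/3, 2/3], [2, -1]] · [[11], [26]] = [[-1], [-4]].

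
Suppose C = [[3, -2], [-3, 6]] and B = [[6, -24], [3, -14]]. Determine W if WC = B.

Since C sits to the right of W, W = BC⁻¹.
C has determinant 12; C⁻¹ = [[1/2, 1/6], [1/4, 1/4]].
W = BC⁻¹ = [[6, -24], [3, -14]] · [[1/2, 1/6], [1/4, 1/4]] = [[-3, -5], [-2, -3]].

W = [[-3, -5], [-2, -3]]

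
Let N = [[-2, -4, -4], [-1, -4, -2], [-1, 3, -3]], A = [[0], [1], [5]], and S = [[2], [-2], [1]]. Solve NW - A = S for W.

W = [[-3], [1], [0]]

NW = S + A = [[2], [-1], [6]].
Left-multiplying both sides by N⁻¹ gives W = N⁻¹(S + A).
det N = -4, so N⁻¹ = [[-9/2, 6, 2], [1/4, -1/2, 0], [7/4, -5/2, -1]].
W = N⁻¹(S + A) = [[-3], [1], [0]].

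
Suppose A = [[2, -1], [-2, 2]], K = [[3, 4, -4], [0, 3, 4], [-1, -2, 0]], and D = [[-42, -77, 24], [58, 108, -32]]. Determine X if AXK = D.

Isolating X: multiply by A⁻¹ from the left and K⁻¹ from the right, so X = A⁻¹DK⁻¹.
det A = 2; the adjugate gives A⁻¹ = [[1, 1/2], [1, 1]].
det K = -4, so K⁻¹ = [[-2, -2, -7], [1, 1, 3], [-3/4, -1/2, -9/4]].
A⁻¹D = [[-13, -23, 8], [16, 31, -8]].
X = (A⁻¹D)K⁻¹ = [[-3, -1, 4], [5, 3, -1]].

X = [[-3, -1, 4], [5, 3, -1]]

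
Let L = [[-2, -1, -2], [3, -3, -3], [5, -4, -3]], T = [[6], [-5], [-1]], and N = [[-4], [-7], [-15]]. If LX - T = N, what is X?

LX = N + T = [[2], [-12], [-16]].
L is on the left of X, so left-multiply by L⁻¹: X = L⁻¹(N + T).
det L = 6; the adjugate gives L⁻¹ = [[-1/2, 5/6, -1/2], [-1, 8/3, -2], [1/2, -13/6, 3/2]].
X = L⁻¹(N + T) = [[-3], [-2], [3]].

X = [[-3], [-2], [3]]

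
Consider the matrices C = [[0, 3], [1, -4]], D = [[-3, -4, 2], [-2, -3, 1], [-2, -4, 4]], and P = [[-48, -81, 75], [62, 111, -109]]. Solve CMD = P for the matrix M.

Isolating M: multiply by C⁻¹ from the left and D⁻¹ from the right, so M = C⁻¹PD⁻¹.
C has determinant -3; C⁻¹ = [[4/3, 1], [1/3, 0]].
det D = 4; the adjugate gives D⁻¹ = [[-2, 2, 1/2], [3/2, -2, -1/4], [1/2, -1, 1/4]].
C⁻¹P = [[-2, 3, -9], [-16, -27, 25]].
M = (C⁻¹P)D⁻¹ = [[4, -1, -4], [4, -3, 5]].

M = [[4, -1, -4], [4, -3, 5]]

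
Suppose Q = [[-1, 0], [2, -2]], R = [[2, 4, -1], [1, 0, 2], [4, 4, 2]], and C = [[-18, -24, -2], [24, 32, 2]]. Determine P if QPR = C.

P = [[2, -2, 4], [1, 0, 1]]

P = Q⁻¹CR⁻¹ (apply Q⁻¹ on the left and R⁻¹ on the right).
Q has determinant 2; Q⁻¹ = [[-1, 0], [-1, -1/2]].
det R = 4; the adjugate gives R⁻¹ = [[-2, -3, 2], [3/2, 2, -5/4], [1, 2, -1]].
Q⁻¹C = [[18, 24, 2], [6, 8, 1]].
P = (Q⁻¹C)R⁻¹ = [[2, -2, 4], [1, 0, 1]].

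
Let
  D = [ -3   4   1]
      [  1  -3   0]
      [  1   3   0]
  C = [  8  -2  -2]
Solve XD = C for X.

X = [[-2, 0, 2]]

Since D sits to the right of X, X = CD⁻¹.
D has determinant 6; D⁻¹ = [[0, 1/2, 1/2], [0, -1/6, 1/6], [1, 13/6, 5/6]].
X = CD⁻¹ = [[8, -2, -2]] · [[0, 1/2, 1/2], [0, -1/6, 1/6], [1, 13/6, 5/6]] = [[-2, 0, 2]].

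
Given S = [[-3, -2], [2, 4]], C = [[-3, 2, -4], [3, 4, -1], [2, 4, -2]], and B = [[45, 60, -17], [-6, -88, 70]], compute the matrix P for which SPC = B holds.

P = [[4, -1, -3], [-5, -2, 0]]

Isolating P: multiply by S⁻¹ from the left and C⁻¹ from the right, so P = S⁻¹BC⁻¹.
det S = -8; the adjugate gives S⁻¹ = [[-1/2, -1/4], [1/4, 3/8]].
C has determinant 4; C⁻¹ = [[-1, -3, 7/2], [1, 7/2, -15/4], [1, 4, -9/2]].
S⁻¹B = [[-21, -8, -9], [9, -18, 22]].
P = (S⁻¹B)C⁻¹ = [[4, -1, -3], [-5, -2, 0]].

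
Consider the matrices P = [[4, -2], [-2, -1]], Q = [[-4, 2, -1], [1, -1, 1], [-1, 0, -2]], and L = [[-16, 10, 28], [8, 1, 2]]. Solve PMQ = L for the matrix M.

M = P⁻¹LQ⁻¹ (apply P⁻¹ on the left and Q⁻¹ on the right).
det P = -8; the adjugate gives P⁻¹ = [[1/8, -1/4], [-1/4, -1/2]].
det Q = -5; the adjugate gives Q⁻¹ = [[-2/5, -4/5, -1/5], [-1/5, -7/5, -3/5], [1/5, 2/5, -2/5]].
P⁻¹L = [[-4, 1, 3], [0, -3, -8]].
M = (P⁻¹L)Q⁻¹ = [[2, 3, -1], [-1, 1, 5]].

M = [[2, 3, -1], [-1, 1, 5]]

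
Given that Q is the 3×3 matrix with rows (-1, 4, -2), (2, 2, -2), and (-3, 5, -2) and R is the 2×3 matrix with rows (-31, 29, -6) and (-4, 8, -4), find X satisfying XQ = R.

Since Q sits to the right of X, X = RQ⁻¹.
det Q = 2, so Q⁻¹ = [[3, -1, -2], [5, -2, -3], [8, -7/2, -5]].
X = RQ⁻¹ = [[-31, 29, -6], [-4, 8, -4]] · [[3, -1, -2], [5, -2, -3], [8, -7/2, -5]] = [[4, -6, 5], [-4, 2, 4]].

X = [[4, -6, 5], [-4, 2, 4]]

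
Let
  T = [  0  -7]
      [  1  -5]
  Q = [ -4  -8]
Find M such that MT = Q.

Since T sits to the right of M, M = QT⁻¹.
det T = 7, so T⁻¹ = [[-5/7, 1], [-1/7, 0]].
M = QT⁻¹ = [[-4, -8]] · [[-5/7, 1], [-1/7, 0]] = [[4, -4]].

M = [[4, -4]]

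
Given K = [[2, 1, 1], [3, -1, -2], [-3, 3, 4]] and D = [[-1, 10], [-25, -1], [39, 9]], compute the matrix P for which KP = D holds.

Left-multiplying both sides by K⁻¹ gives P = K⁻¹D.
det K = 4, so K⁻¹ = [[1/2, -1/4, -1/4], [-3/2, 11/4, 7/4], [3/2, -9/4, -5/4]].
P = K⁻¹D = [[1/2, -1/4, -1/4], [-3/2, 11/4, 7/4], [3/2, -9/4, -5/4]] · [[-1, 10], [-25, -1], [39, 9]] = [[-4, 3], [1, -2], [6, 6]].

P = [[-4, 3], [1, -2], [6, 6]]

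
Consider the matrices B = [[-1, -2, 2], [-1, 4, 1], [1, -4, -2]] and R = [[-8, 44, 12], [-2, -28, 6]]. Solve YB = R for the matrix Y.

B is on the right of Y, so right-multiply by B⁻¹: Y = RB⁻¹.
det B = 6; the adjugate gives B⁻¹ = [[-2/3, -2, -5/3], [-1/6, 0, -1/6], [0, -1, -1]].
Y = RB⁻¹ = [[-8, 44, 12], [-2, -28, 6]] · [[-2/3, -2, -5/3], [-1/6, 0, -1/6], [0, -1, -1]] = [[-2, 4, -6], [6, -2, 2]].

Y = [[-2, 4, -6], [6, -2, 2]]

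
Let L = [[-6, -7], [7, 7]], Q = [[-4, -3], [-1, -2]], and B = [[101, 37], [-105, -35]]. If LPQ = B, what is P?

Isolating P: multiply by L⁻¹ from the left and Q⁻¹ from the right, so P = L⁻¹BQ⁻¹.
L has determinant 7; L⁻¹ = [[1, 1], [-1, -6/7]].
det Q = 5; the adjugate gives Q⁻¹ = [[-2/5, 3/5], [1/5, -4/5]].
L⁻¹B = [[-4, 2], [-11, -7]].
P = (L⁻¹B)Q⁻¹ = [[2, -4], [3, -1]].

P = [[2, -4], [3, -1]]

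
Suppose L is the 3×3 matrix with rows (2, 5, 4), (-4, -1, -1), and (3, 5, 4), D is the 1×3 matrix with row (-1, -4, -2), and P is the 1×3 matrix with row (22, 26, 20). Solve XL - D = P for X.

XL = P + D = [[21, 22, 18]].
Since L sits to the right of X, X = (P + D)L⁻¹.
L has determinant -1; L⁻¹ = [[-1, 0, 1], [-13, 4, 14], [17, -5, -18]].
X = (P + D)L⁻¹ = [[-1, -2, 5]].

X = [[-1, -2, 5]]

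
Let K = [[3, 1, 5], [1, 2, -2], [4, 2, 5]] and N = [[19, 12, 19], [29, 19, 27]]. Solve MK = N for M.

M = [[4, 3, 1], [3, 4, 4]]

Since K sits to the right of M, M = NK⁻¹.
K has determinant -1; K⁻¹ = [[-14, -5, 12], [13, 5, -11], [6, 2, -5]].
M = NK⁻¹ = [[19, 12, 19], [29, 19, 27]] · [[-14, -5, 12], [13, 5, -11], [6, 2, -5]] = [[4, 3, 1], [3, 4, 4]].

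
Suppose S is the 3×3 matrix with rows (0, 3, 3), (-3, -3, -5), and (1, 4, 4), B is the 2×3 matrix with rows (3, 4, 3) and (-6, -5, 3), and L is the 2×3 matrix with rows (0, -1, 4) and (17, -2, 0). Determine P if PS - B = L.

P = [[3, -2, -3], [-2, -5, -4]]

PS = L + B = [[3, 3, 7], [11, -7, 3]].
Since S sits to the right of P, P = (L + B)S⁻¹.
det S = -6, so S⁻¹ = [[-4/3, 0, 1], [-7/6, 1/2, 3/2], [3/2, -1/2, -3/2]].
P = (L + B)S⁻¹ = [[3, -2, -3], [-2, -5, -4]].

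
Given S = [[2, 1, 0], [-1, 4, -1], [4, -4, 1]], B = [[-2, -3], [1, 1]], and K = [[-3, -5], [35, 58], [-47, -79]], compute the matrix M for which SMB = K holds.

Isolating M: multiply by S⁻¹ from the left and B⁻¹ from the right, so M = S⁻¹KB⁻¹.
det S = -3; the adjugate gives S⁻¹ = [[0, 1/3, 1/3], [1, -2/3, -2/3], [4, -4, -3]].
det B = 1; the adjugate gives B⁻¹ = [[1, 3], [-1, -2]].
S⁻¹K = [[-4, -7], [5, 9], [-11, -15]].
M = (S⁻¹K)B⁻¹ = [[3, 2], [-4, -3], [4, -3]].

M = [[3, 2], [-4, -3], [4, -3]]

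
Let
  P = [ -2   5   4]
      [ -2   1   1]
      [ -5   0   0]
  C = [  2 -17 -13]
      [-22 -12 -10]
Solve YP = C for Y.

P is on the right of Y, so right-multiply by P⁻¹: Y = CP⁻¹.
P has determinant -5; P⁻¹ = [[0, 0, -1/5], [1, -4, 6/5], [-1, 5, -8/5]].
Y = CP⁻¹ = [[2, -17, -13], [-22, -12, -10]] · [[0, 0, -1/5], [1, -4, 6/5], [-1, 5, -8/5]] = [[-4, 3, 0], [-2, -2, 6]].

Y = [[-4, 3, 0], [-2, -2, 6]]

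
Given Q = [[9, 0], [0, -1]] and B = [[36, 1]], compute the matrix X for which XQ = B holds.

X = [[4, -1]]

Right-multiplying both sides by Q⁻¹ gives X = BQ⁻¹.
det Q = -9, so Q⁻¹ = [[1/9, 0], [0, -1]].
X = BQ⁻¹ = [[36, 1]] · [[1/9, 0], [0, -1]] = [[4, -1]].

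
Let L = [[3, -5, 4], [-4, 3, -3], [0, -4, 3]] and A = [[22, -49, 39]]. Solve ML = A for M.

M = [[6, -1, 4]]

L is on the right of M, so right-multiply by L⁻¹: M = AL⁻¹.
det L = -5; the adjugate gives L⁻¹ = [[3/5, 1/5, -3/5], [-12/5, -9/5, 7/5], [-16/5, -12/5, 11/5]].
M = AL⁻¹ = [[22, -49, 39]] · [[3/5, 1/5, -3/5], [-12/5, -9/5, 7/5], [-16/5, -12/5, 11/5]] = [[6, -1, 4]].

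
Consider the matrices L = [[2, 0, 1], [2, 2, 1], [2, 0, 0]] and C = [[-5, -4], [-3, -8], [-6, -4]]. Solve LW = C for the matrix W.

W = [[-3, -2], [1, -2], [1, 0]]

L is on the left of W, so left-multiply by L⁻¹: W = L⁻¹C.
det L = -4; the adjugate gives L⁻¹ = [[0, 0, 1/2], [-1/2, 1/2, 0], [1, 0, -1]].
W = L⁻¹C = [[0, 0, 1/2], [-1/2, 1/2, 0], [1, 0, -1]] · [[-5, -4], [-3, -8], [-6, -4]] = [[-3, -2], [1, -2], [1, 0]].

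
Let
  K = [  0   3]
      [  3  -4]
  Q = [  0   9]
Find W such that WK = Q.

W = [[3, 0]]

Right-multiplying both sides by K⁻¹ gives W = QK⁻¹.
K has determinant -9; K⁻¹ = [[4/9, 1/3], [1/3, 0]].
W = QK⁻¹ = [[0, 9]] · [[4/9, 1/3], [1/3, 0]] = [[3, 0]].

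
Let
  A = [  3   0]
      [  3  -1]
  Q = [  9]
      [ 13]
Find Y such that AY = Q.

Since A multiplies Y on the left, Y = A⁻¹Q.
A has determinant -3; A⁻¹ = [[1/3, 0], [1, -1]].
Y = A⁻¹Q = [[1/3, 0], [1, -1]] · [[9], [13]] = [[3], [-4]].

Y = [[3], [-4]]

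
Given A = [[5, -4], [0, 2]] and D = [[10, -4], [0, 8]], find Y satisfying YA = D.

Y = [[2, 2], [0, 4]]

Right-multiplying both sides by A⁻¹ gives Y = DA⁻¹.
det A = 10; the adjugate gives A⁻¹ = [[1/5, 2/5], [0, 1/2]].
Y = DA⁻¹ = [[10, -4], [0, 8]] · [[1/5, 2/5], [0, 1/2]] = [[2, 2], [0, 4]].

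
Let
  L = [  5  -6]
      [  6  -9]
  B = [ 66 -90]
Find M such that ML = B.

M = [[6, 6]]

Right-multiplying both sides by L⁻¹ gives M = BL⁻¹.
L has determinant -9; L⁻¹ = [[1, -2/3], [2/3, -5/9]].
M = BL⁻¹ = [[66, -90]] · [[1, -2/3], [2/3, -5/9]] = [[6, 6]].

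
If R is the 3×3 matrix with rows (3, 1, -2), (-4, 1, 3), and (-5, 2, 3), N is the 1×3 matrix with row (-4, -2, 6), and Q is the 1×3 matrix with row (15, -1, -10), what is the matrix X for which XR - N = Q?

XR = Q + N = [[11, -3, -4]].
R is on the right of X, so right-multiply by R⁻¹: X = (Q + N)R⁻¹.
det R = -6, so R⁻¹ = [[1/2, 7/6, -5/6], [1/2, 1/6, 1/6], [1/2, 11/6, -7/6]].
X = (Q + N)R⁻¹ = [[2, 5, -5]].

X = [[2, 5, -5]]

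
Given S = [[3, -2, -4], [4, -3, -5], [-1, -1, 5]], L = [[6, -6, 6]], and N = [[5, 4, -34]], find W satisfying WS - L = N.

WS = N + L = [[11, -2, -28]].
Right-multiplying both sides by S⁻¹ gives W = (N + L)S⁻¹.
S has determinant -2; S⁻¹ = [[10, -7, 1], [15/2, -11/2, 1/2], [7/2, -5/2, 1/2]].
W = (N + L)S⁻¹ = [[-3, 4, -4]].

W = [[-3, 4, -4]]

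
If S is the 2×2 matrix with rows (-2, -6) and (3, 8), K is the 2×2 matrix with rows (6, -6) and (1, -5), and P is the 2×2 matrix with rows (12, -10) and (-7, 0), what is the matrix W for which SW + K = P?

SW = P − K = [[6, -4], [-8, 5]].
Since S multiplies W on the left, W = S⁻¹(P − K).
det S = 2, so S⁻¹ = [[4, 3], [-3/2, -1]].
W = S⁻¹(P − K) = [[0, -1], [-1, 1]].

W = [[0, -1], [-1, 1]]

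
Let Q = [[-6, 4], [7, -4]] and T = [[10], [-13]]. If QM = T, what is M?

M = [[-3], [-2]]

Q is on the left of M, so left-multiply by Q⁻¹: M = Q⁻¹T.
det Q = -4, so Q⁻¹ = [[1, 1], [7/4, 3/2]].
M = Q⁻¹T = [[1, 1], [7/4, 3/2]] · [[10], [-13]] = [[-3], [-2]].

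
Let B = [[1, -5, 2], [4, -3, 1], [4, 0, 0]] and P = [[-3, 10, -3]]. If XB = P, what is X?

Right-multiplying both sides by B⁻¹ gives X = PB⁻¹.
det B = 4; the adjugate gives B⁻¹ = [[0, 0, 1/4], [1, -2, 7/4], [3, -5, 17/4]].
X = PB⁻¹ = [[-3, 10, -3]] · [[0, 0, 1/4], [1, -2, 7/4], [3, -5, 17/4]] = [[1, -5, 4]].

X = [[1, -5, 4]]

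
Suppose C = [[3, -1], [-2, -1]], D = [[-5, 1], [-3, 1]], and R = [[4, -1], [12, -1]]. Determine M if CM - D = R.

CM = R + D = [[-1, 0], [9, 0]].
Since C multiplies M on the left, M = C⁻¹(R + D).
det C = -5; the adjugate gives C⁻¹ = [[1/5, -1/5], [-2/5, -3/5]].
M = C⁻¹(R + D) = [[-2, 0], [-5, 0]].

M = [[-2, 0], [-5, 0]]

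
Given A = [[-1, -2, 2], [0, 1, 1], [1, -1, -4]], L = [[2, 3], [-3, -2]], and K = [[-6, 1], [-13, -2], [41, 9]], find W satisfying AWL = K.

W = [[5, -2], [0, 3], [4, 4]]

Isolating W: multiply by A⁻¹ from the left and L⁻¹ from the right, so W = A⁻¹KL⁻¹.
A has determinant -1; A⁻¹ = [[3, 10, 4], [-1, -2, -1], [1, 3, 1]].
det L = 5, so L⁻¹ = [[-2/5, -3/5], [3/5, 2/5]].
A⁻¹K = [[16, 19], [-9, -6], [-4, 4]].
W = (A⁻¹K)L⁻¹ = [[5, -2], [0, 3], [4, 4]].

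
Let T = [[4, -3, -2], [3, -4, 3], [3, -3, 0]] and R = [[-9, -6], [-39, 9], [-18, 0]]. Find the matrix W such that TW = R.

W = [[-3, 0], [3, 0], [-6, 3]]

Left-multiplying both sides by T⁻¹ gives W = T⁻¹R.
det T = 3, so T⁻¹ = [[3, 2, -17/3], [3, 2, -6], [1, 1, -7/3]].
W = T⁻¹R = [[3, 2, -17/3], [3, 2, -6], [1, 1, -7/3]] · [[-9, -6], [-39, 9], [-18, 0]] = [[-3, 0], [3, 0], [-6, 3]].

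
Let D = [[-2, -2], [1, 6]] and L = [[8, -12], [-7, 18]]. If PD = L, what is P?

Since D sits to the right of P, P = LD⁻¹.
D has determinant -10; D⁻¹ = [[-3/5, -1/5], [1/10, 1/5]].
P = LD⁻¹ = [[8, -12], [-7, 18]] · [[-3/5, -1/5], [1/10, 1/5]] = [[-6, -4], [6, 5]].

P = [[-6, -4], [6, 5]]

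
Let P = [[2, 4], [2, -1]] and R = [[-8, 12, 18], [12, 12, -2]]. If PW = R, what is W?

W = [[4, 6, 1], [-4, 0, 4]]

P is on the left of W, so left-multiply by P⁻¹: W = P⁻¹R.
det P = -10; the adjugate gives P⁻¹ = [[1/10, 2/5], [1/5, -1/5]].
W = P⁻¹R = [[1/10, 2/5], [1/5, -1/5]] · [[-8, 12, 18], [12, 12, -2]] = [[4, 6, 1], [-4, 0, 4]].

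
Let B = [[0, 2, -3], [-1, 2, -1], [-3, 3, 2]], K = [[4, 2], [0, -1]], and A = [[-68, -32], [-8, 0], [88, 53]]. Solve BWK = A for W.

W = [[-5, 2], [-1, -1], [5, 0]]

W = B⁻¹AK⁻¹ (apply B⁻¹ on the left and K⁻¹ on the right).
B has determinant 1; B⁻¹ = [[7, -13, 4], [5, -9, 3], [3, -6, 2]].
det K = -4; the adjugate gives K⁻¹ = [[1/4, 1/2], [0, -1]].
B⁻¹A = [[-20, -12], [-4, -1], [20, 10]].
W = (B⁻¹A)K⁻¹ = [[-5, 2], [-1, -1], [5, 0]].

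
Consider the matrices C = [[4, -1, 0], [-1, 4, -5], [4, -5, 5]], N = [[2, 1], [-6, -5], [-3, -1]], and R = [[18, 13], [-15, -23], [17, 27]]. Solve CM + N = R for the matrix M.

CM = R − N = [[16, 12], [-9, -18], [20, 28]].
C is on the left of M, so left-multiply by C⁻¹: M = C⁻¹(R − N).
det C = -5; the adjugate gives C⁻¹ = [[1, -1, -1], [3, -4, -4], [11/5, -16/5, -3]].
M = C⁻¹(R − N) = [[5, 2], [4, -4], [4, 0]].

M = [[5, 2], [4, -4], [4, 0]]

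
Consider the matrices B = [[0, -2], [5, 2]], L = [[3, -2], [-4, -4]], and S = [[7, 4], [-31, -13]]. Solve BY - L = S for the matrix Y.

BY = S + L = [[10, 2], [-35, -17]].
Left-multiplying both sides by B⁻¹ gives Y = B⁻¹(S + L).
det B = 10, so B⁻¹ = [[1/5, 1/5], [-1/2, 0]].
Y = B⁻¹(S + L) = [[-5, -3], [-5, -1]].

Y = [[-5, -3], [-5, -1]]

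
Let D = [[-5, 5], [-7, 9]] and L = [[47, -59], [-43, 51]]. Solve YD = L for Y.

D is on the right of Y, so right-multiply by D⁻¹: Y = LD⁻¹.
det D = -10; the adjugate gives D⁻¹ = [[-9/10, 1/2], [-7/10, 1/2]].
Y = LD⁻¹ = [[47, -59], [-43, 51]] · [[-9/10, 1/2], [-7/10, 1/2]] = [[-1, -6], [3, 4]].

Y = [[-1, -6], [3, 4]]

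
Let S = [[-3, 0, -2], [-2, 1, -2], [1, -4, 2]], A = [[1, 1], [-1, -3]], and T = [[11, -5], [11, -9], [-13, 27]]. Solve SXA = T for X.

X = [[-3, -2], [5, 4], [-5, -1]]

Left-multiply by S⁻¹ and right-multiply by A⁻¹: X = S⁻¹TA⁻¹.
S has determinant 4; S⁻¹ = [[-3/2, 2, 1/2], [1/2, -1, -1/2], [7/4, -3, -3/4]].
det A = -2; the adjugate gives A⁻¹ = [[3/2, 1/2], [-1/2, -1/2]].
S⁻¹T = [[-1, 3], [1, -7], [-4, -2]].
X = (S⁻¹T)A⁻¹ = [[-3, -2], [5, 4], [-5, -1]].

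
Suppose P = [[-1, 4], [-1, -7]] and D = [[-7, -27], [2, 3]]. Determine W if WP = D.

P is on the right of W, so right-multiply by P⁻¹: W = DP⁻¹.
det P = 11; the adjugate gives P⁻¹ = [[-7/11, -4/11], [1/11, -1/11]].
W = DP⁻¹ = [[-7, -27], [2, 3]] · [[-7/11, -4/11], [1/11, -1/11]] = [[2, 5], [-1, -1]].

W = [[2, 5], [-1, -1]]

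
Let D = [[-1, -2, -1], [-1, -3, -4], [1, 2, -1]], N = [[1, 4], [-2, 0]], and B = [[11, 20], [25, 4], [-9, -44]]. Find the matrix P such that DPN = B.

P = [[2, -5], [-5, 3], [3, 2]]

Left-multiply by D⁻¹ and right-multiply by N⁻¹: P = D⁻¹BN⁻¹.
det D = -2; the adjugate gives D⁻¹ = [[-11/2, 2, -5/2], [5/2, -1, 3/2], [-1/2, 0, -1/2]].
N has determinant 8; N⁻¹ = [[0, -1/2], [1/4, 1/8]].
D⁻¹B = [[12, 8], [-11, -20], [-1, 12]].
P = (D⁻¹B)N⁻¹ = [[2, -5], [-5, 3], [3, 2]].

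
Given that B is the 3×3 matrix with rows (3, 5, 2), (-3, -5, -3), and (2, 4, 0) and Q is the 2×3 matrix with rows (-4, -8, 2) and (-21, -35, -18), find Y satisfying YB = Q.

Y = [[-2, -2, -2], [-3, 4, 0]]

B is on the right of Y, so right-multiply by B⁻¹: Y = QB⁻¹.
B has determinant 2; B⁻¹ = [[6, 4, -5/2], [-3, -2, 3/2], [-1, -1, 0]].
Y = QB⁻¹ = [[-4, -8, 2], [-21, -35, -18]] · [[6, 4, -5/2], [-3, -2, 3/2], [-1, -1, 0]] = [[-2, -2, -2], [-3, 4, 0]].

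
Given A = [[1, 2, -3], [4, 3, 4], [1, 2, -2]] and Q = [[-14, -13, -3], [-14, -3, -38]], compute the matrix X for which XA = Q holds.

A is on the right of X, so right-multiply by A⁻¹: X = QA⁻¹.
A has determinant -5; A⁻¹ = [[14/5, 2/5, -17/5], [-12/5, -1/5, 16/5], [-1, 0, 1]].
X = QA⁻¹ = [[-14, -13, -3], [-14, -3, -38]] · [[14/5, 2/5, -17/5], [-12/5, -1/5, 16/5], [-1, 0, 1]] = [[-5, -3, 3], [6, -5, 0]].

X = [[-5, -3, 3], [6, -5, 0]]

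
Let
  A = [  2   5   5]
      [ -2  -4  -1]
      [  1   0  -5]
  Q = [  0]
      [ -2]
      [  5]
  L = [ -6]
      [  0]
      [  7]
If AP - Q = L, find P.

P = [[2], [0], [-2]]

AP = L + Q = [[-6], [-2], [12]].
Left-multiplying both sides by A⁻¹ gives P = A⁻¹(L + Q).
det A = 5; the adjugate gives A⁻¹ = [[4, 5, 3], [-11/5, -3, -8/5], [4/5, 1, 2/5]].
P = A⁻¹(L + Q) = [[2], [0], [-2]].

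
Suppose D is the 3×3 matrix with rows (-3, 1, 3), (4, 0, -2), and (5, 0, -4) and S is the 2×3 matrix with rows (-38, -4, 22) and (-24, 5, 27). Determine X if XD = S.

D is on the right of X, so right-multiply by D⁻¹: X = SD⁻¹.
D has determinant 6; D⁻¹ = [[0, 2/3, -1/3], [1, -1/2, 1], [0, 5/6, -2/3]].
X = SD⁻¹ = [[-38, -4, 22], [-24, 5, 27]] · [[0, 2/3, -1/3], [1, -1/2, 1], [0, 5/6, -2/3]] = [[-4, -5, -6], [5, 4, -5]].

X = [[-4, -5, -6], [5, 4, -5]]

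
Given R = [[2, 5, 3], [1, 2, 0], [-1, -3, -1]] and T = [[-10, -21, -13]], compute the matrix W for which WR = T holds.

Right-multiplying both sides by R⁻¹ gives W = TR⁻¹.
R has determinant -2; R⁻¹ = [[1, 2, 3], [-1/2, -1/2, -3/2], [1/2, -1/2, 1/2]].
W = TR⁻¹ = [[-10, -21, -13]] · [[1, 2, 3], [-1/2, -1/2, -3/2], [1/2, -1/2, 1/2]] = [[-6, -3, -5]].

W = [[-6, -3, -5]]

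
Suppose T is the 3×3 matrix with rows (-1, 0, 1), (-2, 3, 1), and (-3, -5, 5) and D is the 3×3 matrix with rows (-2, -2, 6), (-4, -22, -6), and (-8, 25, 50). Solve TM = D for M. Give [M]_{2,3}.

-4

Left-multiplying both sides by T⁻¹ gives M = T⁻¹D.
det T = -1; the adjugate gives T⁻¹ = [[-20, 5, 3], [-7, 2, 1], [-19, 5, 3]].
M = T⁻¹D = [[-20, 5, 3], [-7, 2, 1], [-19, 5, 3]] · [[-2, -2, 6], [-4, -22, -6], [-8, 25, 50]] = [[-4, 5, 0], [-2, -5, -4], [-6, 3, 6]].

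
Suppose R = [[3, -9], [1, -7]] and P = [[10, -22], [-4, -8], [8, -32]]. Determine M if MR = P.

Since R sits to the right of M, M = PR⁻¹.
det R = -12, so R⁻¹ = [[7/12, -3/4], [1/12, -1/4]].
M = PR⁻¹ = [[10, -22], [-4, -8], [8, -32]] · [[7/12, -3/4], [1/12, -1/4]] = [[4, -2], [-3, 5], [2, 2]].

M = [[4, -2], [-3, 5], [2, 2]]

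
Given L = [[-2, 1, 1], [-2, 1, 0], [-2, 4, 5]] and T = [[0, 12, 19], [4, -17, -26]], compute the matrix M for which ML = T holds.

M = [[-1, -3, 4], [-1, 4, -5]]

Right-multiplying both sides by L⁻¹ gives M = TL⁻¹.
det L = -6; the adjugate gives L⁻¹ = [[-5/6, 1/6, 1/6], [-5/3, 4/3, 1/3], [1, -1, 0]].
M = TL⁻¹ = [[0, 12, 19], [4, -17, -26]] · [[-5/6, 1/6, 1/6], [-5/3, 4/3, 1/3], [1, -1, 0]] = [[-1, -3, 4], [-1, 4, -5]].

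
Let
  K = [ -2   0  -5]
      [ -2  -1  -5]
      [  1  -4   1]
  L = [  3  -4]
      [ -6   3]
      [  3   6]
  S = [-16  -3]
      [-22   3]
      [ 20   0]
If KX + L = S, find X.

X = [[2, -3], [-3, 1], [3, 1]]

KX = S − L = [[-19, 1], [-16, 0], [17, -6]].
K is on the left of X, so left-multiply by K⁻¹: X = K⁻¹(S − L).
det K = -3; the adjugate gives K⁻¹ = [[7, -20/3, 5/3], [1, -1, 0], [-3, 8/3, -2/3]].
X = K⁻¹(S − L) = [[2, -3], [-3, 1], [3, 1]].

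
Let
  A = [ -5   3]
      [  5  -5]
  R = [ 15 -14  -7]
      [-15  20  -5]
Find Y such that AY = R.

Y = [[-3, 1, 5], [0, -3, 6]]

Left-multiplying both sides by A⁻¹ gives Y = A⁻¹R.
A has determinant 10; A⁻¹ = [[-1/2, -3/10], [-1/2, -1/2]].
Y = A⁻¹R = [[-1/2, -3/10], [-1/2, -1/2]] · [[15, -14, -7], [-15, 20, -5]] = [[-3, 1, 5], [0, -3, 6]].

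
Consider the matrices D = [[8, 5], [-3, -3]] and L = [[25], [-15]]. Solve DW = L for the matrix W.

W = [[0], [5]]

Left-multiplying both sides by D⁻¹ gives W = D⁻¹L.
det D = -9; the adjugate gives D⁻¹ = [[1/3, 5/9], [-1/3, -8/9]].
W = D⁻¹L = [[1/3, 5/9], [-1/3, -8/9]] · [[25], [-15]] = [[0], [5]].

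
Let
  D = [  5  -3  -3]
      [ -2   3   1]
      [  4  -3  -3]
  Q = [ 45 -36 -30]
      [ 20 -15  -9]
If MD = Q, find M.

M = [[3, -3, 6], [6, -3, -4]]

Since D sits to the right of M, M = QD⁻¹.
det D = -6; the adjugate gives D⁻¹ = [[1, 0, -1], [1/3, 1/2, -1/6], [1, -1/2, -3/2]].
M = QD⁻¹ = [[45, -36, -30], [20, -15, -9]] · [[1, 0, -1], [1/3, 1/2, -1/6], [1, -1/2, -3/2]] = [[3, -3, 6], [6, -3, -4]].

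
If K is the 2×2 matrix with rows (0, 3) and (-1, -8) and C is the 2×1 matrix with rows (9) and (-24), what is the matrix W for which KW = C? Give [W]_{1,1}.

0

Since K multiplies W on the left, W = K⁻¹C.
det K = 3; the adjugate gives K⁻¹ = [[-8/3, -1], [1/3, 0]].
W = K⁻¹C = [[-8/3, -1], [1/3, 0]] · [[9], [-24]] = [[0], [3]].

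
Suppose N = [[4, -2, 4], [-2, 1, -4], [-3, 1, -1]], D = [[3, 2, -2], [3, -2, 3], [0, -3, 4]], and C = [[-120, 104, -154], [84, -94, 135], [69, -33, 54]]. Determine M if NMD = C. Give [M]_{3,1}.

1

Left-multiply by N⁻¹ and right-multiply by D⁻¹: M = N⁻¹CD⁻¹.
det N = -4, so N⁻¹ = [[-3/4, -1/2, -1], [-5/2, -2, -2], [-1/4, -1/2, 0]].
det D = -3, so D⁻¹ = [[-1/3, 2/3, -2/3], [4, -4, 5], [3, -3, 4]].
N⁻¹C = [[-21, 2, -6], [-6, -6, 7], [-12, 21, -29]].
M = (N⁻¹C)D⁻¹ = [[-3, -4, 0], [-1, -1, 2], [1, -5, -3]].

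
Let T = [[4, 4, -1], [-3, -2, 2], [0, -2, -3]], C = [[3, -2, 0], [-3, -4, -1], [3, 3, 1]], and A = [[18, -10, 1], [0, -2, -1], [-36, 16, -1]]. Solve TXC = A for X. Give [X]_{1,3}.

2

X = T⁻¹AC⁻¹ (apply T⁻¹ on the left and C⁻¹ on the right).
det T = -2, so T⁻¹ = [[-5, -7, -3], [9/2, 6, 5/2], [-3, -4, -2]].
C has determinant -3; C⁻¹ = [[1/3, -2/3, -2/3], [0, -1, -1], [-1, 5, 6]].
T⁻¹A = [[18, 16, 5], [-9, -17, -4], [18, 6, 3]].
X = (T⁻¹A)C⁻¹ = [[1, -3, 2], [1, 3, -1], [3, -3, 0]].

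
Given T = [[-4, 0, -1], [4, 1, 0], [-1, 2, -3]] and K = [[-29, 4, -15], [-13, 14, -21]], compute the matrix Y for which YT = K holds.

Y = [[0, -6, 5], [6, 4, 5]]

Right-multiplying both sides by T⁻¹ gives Y = KT⁻¹.
T has determinant 3; T⁻¹ = [[-1, -2/3, 1/3], [4, 11/3, -4/3], [3, 8/3, -4/3]].
Y = KT⁻¹ = [[-29, 4, -15], [-13, 14, -21]] · [[-1, -2/3, 1/3], [4, 11/3, -4/3], [3, 8/3, -4/3]] = [[0, -6, 5], [6, 4, 5]].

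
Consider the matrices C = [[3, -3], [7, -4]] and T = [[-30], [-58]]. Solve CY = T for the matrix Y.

Left-multiplying both sides by C⁻¹ gives Y = C⁻¹T.
det C = 9; the adjugate gives C⁻¹ = [[-4/9, 1/3], [-7/9, 1/3]].
Y = C⁻¹T = [[-4/9, 1/3], [-7/9, 1/3]] · [[-30], [-58]] = [[-6], [4]].

Y = [[-6], [4]]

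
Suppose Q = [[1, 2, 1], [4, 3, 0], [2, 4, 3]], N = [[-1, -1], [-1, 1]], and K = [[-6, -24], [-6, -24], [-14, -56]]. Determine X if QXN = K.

X = [[0, 0], [5, -3], [5, -3]]

X = Q⁻¹KN⁻¹ (apply Q⁻¹ on the left and N⁻¹ on the right).
det Q = -5; the adjugate gives Q⁻¹ = [[-9/5, 2/5, 3/5], [12/5, -1/5, -4/5], [-2, 0, 1]].
N has determinant -2; N⁻¹ = [[-1/2, -1/2], [-1/2, 1/2]].
Q⁻¹K = [[0, 0], [-2, -8], [-2, -8]].
X = (Q⁻¹K)N⁻¹ = [[0, 0], [5, -3], [5, -3]].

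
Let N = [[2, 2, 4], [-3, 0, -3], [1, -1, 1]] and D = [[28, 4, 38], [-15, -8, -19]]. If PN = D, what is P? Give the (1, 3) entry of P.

Since N sits to the right of P, P = DN⁻¹.
N has determinant 6; N⁻¹ = [[-1/2, -1, -1], [0, -1/3, -1], [1/2, 2/3, 1]].
P = DN⁻¹ = [[28, 4, 38], [-15, -8, -19]] · [[-1/2, -1, -1], [0, -1/3, -1], [1/2, 2/3, 1]] = [[5, -4, 6], [-2, 5, 4]].

6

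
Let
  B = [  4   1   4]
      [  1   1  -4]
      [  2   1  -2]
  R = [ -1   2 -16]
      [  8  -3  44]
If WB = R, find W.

Right-multiplying both sides by B⁻¹ gives W = RB⁻¹.
B has determinant -2; B⁻¹ = [[-1, -3, 4], [3, 8, -10], [1/2, 1, -3/2]].
W = RB⁻¹ = [[-1, 2, -16], [8, -3, 44]] · [[-1, -3, 4], [3, 8, -10], [1/2, 1, -3/2]] = [[-1, 3, 0], [5, -4, -4]].

W = [[-1, 3, 0], [5, -4, -4]]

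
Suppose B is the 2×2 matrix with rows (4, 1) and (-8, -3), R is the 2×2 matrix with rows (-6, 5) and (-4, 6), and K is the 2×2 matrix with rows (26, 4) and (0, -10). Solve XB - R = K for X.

XB = K + R = [[20, 9], [-4, -4]].
B is on the right of X, so right-multiply by B⁻¹: X = (K + R)B⁻¹.
det B = -4, so B⁻¹ = [[3/4, 1/4], [-2, -1]].
X = (K + R)B⁻¹ = [[-3, -4], [5, 3]].

X = [[-3, -4], [5, 3]]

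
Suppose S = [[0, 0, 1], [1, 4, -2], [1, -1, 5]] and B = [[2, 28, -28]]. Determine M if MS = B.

M = [[4, 6, -4]]

S is on the right of M, so right-multiply by S⁻¹: M = BS⁻¹.
S has determinant -5; S⁻¹ = [[-18/5, 1/5, 4/5], [7/5, 1/5, -1/5], [1, 0, 0]].
M = BS⁻¹ = [[2, 28, -28]] · [[-18/5, 1/5, 4/5], [7/5, 1/5, -1/5], [1, 0, 0]] = [[4, 6, -4]].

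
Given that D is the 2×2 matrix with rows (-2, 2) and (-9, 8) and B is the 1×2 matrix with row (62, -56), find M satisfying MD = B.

M = [[-4, -6]]

D is on the right of M, so right-multiply by D⁻¹: M = BD⁻¹.
det D = 2; the adjugate gives D⁻¹ = [[4, -1], [9/2, -1]].
M = BD⁻¹ = [[62, -56]] · [[4, -1], [9/2, -1]] = [[-4, -6]].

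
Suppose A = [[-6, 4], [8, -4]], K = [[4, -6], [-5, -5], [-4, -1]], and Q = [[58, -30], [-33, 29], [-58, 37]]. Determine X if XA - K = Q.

X = [[-5, 4], [5, -1], [5, -4]]

XA = Q + K = [[62, -36], [-38, 24], [-62, 36]].
Since A sits to the right of X, X = (Q + K)A⁻¹.
A has determinant -8; A⁻¹ = [[1/2, 1/2], [1, 3/4]].
X = (Q + K)A⁻¹ = [[-5, 4], [5, -1], [5, -4]].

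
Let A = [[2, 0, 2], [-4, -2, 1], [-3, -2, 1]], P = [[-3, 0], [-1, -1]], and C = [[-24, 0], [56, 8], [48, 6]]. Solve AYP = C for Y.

Y = [[2, 2], [5, -1], [2, -2]]

Y = A⁻¹CP⁻¹ (apply A⁻¹ on the left and P⁻¹ on the right).
A has determinant 4; A⁻¹ = [[0, -1, 1], [1/4, 2, -5/2], [1/2, 1, -1]].
P has determinant 3; P⁻¹ = [[-1/3, 0], [1/3, -1]].
A⁻¹C = [[-8, -2], [-14, 1], [-4, 2]].
Y = (A⁻¹C)P⁻¹ = [[2, 2], [5, -1], [2, -2]].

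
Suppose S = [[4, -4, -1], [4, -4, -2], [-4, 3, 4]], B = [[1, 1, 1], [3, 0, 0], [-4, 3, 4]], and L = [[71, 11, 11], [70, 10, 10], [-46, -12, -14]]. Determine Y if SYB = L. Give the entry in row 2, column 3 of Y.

2

Y = S⁻¹LB⁻¹ (apply S⁻¹ on the left and B⁻¹ on the right).
S has determinant -4; S⁻¹ = [[5/2, -13/4, -1], [2, -3, -1], [1, -1, 0]].
det B = -3; the adjugate gives B⁻¹ = [[0, 1/3, 0], [4, -8/3, -1], [-3, 7/3, 1]].
S⁻¹L = [[-4, 7, 9], [-22, 4, 6], [1, 1, 1]].
Y = (S⁻¹L)B⁻¹ = [[1, 1, 2], [-2, -4, 2], [1, 0, 0]].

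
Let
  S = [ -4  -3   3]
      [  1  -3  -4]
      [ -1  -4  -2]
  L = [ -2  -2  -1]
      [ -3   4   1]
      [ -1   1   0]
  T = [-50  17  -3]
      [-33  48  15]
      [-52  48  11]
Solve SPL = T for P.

Isolating P: multiply by S⁻¹ from the left and L⁻¹ from the right, so P = S⁻¹TL⁻¹.
det S = 1, so S⁻¹ = [[-10, -18, 21], [6, 11, -13], [-7, -13, 15]].
det L = 3; the adjugate gives L⁻¹ = [[-1/3, -1/3, 2/3], [-1/3, -1/3, 5/3], [1/3, 4/3, -14/3]].
S⁻¹T = [[2, -26, -9], [13, 6, 4], [-1, -23, -9]].
P = (S⁻¹T)L⁻¹ = [[5, -4, 0], [-5, -1, 0], [5, -4, 3]].

P = [[5, -4, 0], [-5, -1, 0], [5, -4, 3]]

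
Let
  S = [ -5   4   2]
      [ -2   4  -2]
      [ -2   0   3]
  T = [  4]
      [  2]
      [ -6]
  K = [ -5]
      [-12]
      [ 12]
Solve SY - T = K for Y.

Y = [[-3], [-4], [0]]

SY = K + T = [[-1], [-10], [6]].
Since S multiplies Y on the left, Y = S⁻¹(K + T).
det S = -4; the adjugate gives S⁻¹ = [[-3, 3, 4], [-5/2, 11/4, 7/2], [-2, 2, 3]].
Y = S⁻¹(K + T) = [[-3], [-4], [0]].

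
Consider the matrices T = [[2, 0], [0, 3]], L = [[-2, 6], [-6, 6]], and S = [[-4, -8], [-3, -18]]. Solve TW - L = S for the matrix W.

TW = S + L = [[-6, -2], [-9, -12]].
Left-multiplying both sides by T⁻¹ gives W = T⁻¹(S + L).
T has determinant 6; T⁻¹ = [[1/2, 0], [0, 1/3]].
W = T⁻¹(S + L) = [[-3, -1], [-3, -4]].

W = [[-3, -1], [-3, -4]]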